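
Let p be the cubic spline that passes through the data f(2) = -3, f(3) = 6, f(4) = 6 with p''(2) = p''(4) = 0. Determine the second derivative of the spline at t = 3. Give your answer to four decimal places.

Write m_i for p''(x_i). With h_i = 1, 1 and divided differences Δ_i = 9, 0, the continuity of p' gives the tridiagonal system
  1·m_0 + 4·m_1 + 1·m_2 = 6(Δ_1 - Δ_0) = -54
Natural end conditions: m_0 = m_2 = 0.
Hence m_0 = 0, m_1 = -27/2, m_2 = 0.

-13.5000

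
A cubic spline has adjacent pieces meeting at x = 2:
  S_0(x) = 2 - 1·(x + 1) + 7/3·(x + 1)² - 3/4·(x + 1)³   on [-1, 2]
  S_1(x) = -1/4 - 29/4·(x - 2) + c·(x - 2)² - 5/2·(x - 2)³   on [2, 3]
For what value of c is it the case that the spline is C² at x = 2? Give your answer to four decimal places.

S_0''(x) = 14/3 - 9/2·(x + 1), so S_0''(2) = -53/6. On the right, S_1''(2) = 2c, so c = -53/12.

-4.4167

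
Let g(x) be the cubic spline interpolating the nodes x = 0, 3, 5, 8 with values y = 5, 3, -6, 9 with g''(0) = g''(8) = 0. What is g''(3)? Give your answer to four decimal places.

-3.5833

Put m_i = g'' at the i-th knot. Here h = (3, 2, 3) and Δ = (-2/3, -9/2, 5), so the interior equations h_(i-1)·m_(i-1) + 2(h_(i-1)+h_i)·m_i + h_i·m_(i+1) = 6(Δ_i − Δ_(i-1)) read
  3·m_0 + 10·m_1 + 2·m_2 = 6(Δ_1 - Δ_0) = -23
  2·m_1 + 10·m_2 + 3·m_3 = 6(Δ_2 - Δ_1) = 57
Natural end conditions: m_0 = m_3 = 0.
Hence m_0 = 0, m_1 = -43/12, m_2 = 77/12, m_3 = 0.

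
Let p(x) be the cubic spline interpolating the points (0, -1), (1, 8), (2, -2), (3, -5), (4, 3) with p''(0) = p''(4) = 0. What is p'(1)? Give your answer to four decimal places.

Put M_i = p'' at the i-th knot. Here h = (1, 1, 1, 1) and Δ = (9, -10, -3, 8), so the interior equations h_(i-1)·M_(i-1) + 2(h_(i-1)+h_i)·M_i + h_i·M_(i+1) = 6(Δ_i − Δ_(i-1)) read
  1·M_0 + 4·M_1 + 1·M_2 = 6(Δ_1 - Δ_0) = -114
  1·M_1 + 4·M_2 + 1·M_3 = 6(Δ_2 - Δ_1) = 42
  1·M_2 + 4·M_3 + 1·M_4 = 6(Δ_3 - Δ_2) = 66
Natural end conditions: M_0 = M_4 = 0.
Hence M_0 = 0, M_1 = -453/14, M_2 = 108/7, M_3 = 177/14, M_4 = 0.
On [1, 2], p'(x) = b_1 + 2c_1·(x - 1) + 3d_1·(x - 1)² with b_1 = Δ_1 - h_1(2M_1 + M_2)/6 = -25/14, c_1 = M_1/2 = -453/28, d_1 = (M_2 - M_1)/(6h_1) = 223/28. So p'(1) = -25/14.

-1.7857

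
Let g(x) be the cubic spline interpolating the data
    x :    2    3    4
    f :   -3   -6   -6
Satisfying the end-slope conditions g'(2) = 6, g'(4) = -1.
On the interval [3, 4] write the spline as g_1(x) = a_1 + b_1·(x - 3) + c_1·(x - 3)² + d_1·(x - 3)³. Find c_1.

8

Let M_i = g''(x_i). Step sizes h_i = 1, 1; slopes of the chords Δ_i = (y_(i+1) - y_i)/h_i = -3, 0.
  1·M_0 + 4·M_1 + 1·M_2 = 6(Δ_1 - Δ_0) = 18
Clamped end conditions give two more equations: 2h_0·M_0 + h_0·M_1 = 6(Δ_0 - g'(2)) = -54 and h_1·M_1 + 2h_1·M_2 = 6(g'(4) - Δ_1) = -6.
Solving the tridiagonal system: M_0 = -35, M_1 = 16, M_2 = -11.
On [3, 4], with g_1(x) = a_1 + b_1·(x - 3) + c_1·(x - 3)² + d_1·(x - 3)³: c_1 = M_1/2 = 8, d_1 = (M_2 - M_1)/(6h_1) = -9/2, b_1 = Δ_1 - h_1(2M_1 + M_2)/6 = -7/2.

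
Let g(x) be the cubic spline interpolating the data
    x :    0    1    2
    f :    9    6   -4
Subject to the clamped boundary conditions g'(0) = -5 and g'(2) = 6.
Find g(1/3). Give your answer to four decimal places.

8.2222

Write M_i for g''(x_i). With h_i = 1, 1 and divided differences Δ_i = -3, -10, the continuity of g' gives the tridiagonal system
  1·M_0 + 4·M_1 + 1·M_2 = 6(Δ_1 - Δ_0) = -42
Clamped end conditions give two more equations: 2h_0·M_0 + h_0·M_1 = 6(Δ_0 - g'(0)) = 12 and h_1·M_1 + 2h_1·M_2 = 6(g'(2) - Δ_1) = 96.
Forward elimination and back-substitution give M_0 = 22, M_1 = -32, M_2 = 64.
On [0, 1], g(x) = 9 - 5·x + 11·x² - 9·x³.
With x = 1/3: g(1/3) = 74/9.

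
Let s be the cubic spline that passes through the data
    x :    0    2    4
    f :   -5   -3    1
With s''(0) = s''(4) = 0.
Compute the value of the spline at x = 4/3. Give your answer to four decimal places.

Let m_i = s''(x_i). Step sizes h_i = 2, 2; slopes of the chords Δ_i = (y_(i+1) - y_i)/h_i = 1, 2.
  2·m_0 + 8·m_1 + 2·m_2 = 6(Δ_1 - Δ_0) = 6
Natural end conditions: m_0 = m_2 = 0.
Forward elimination and back-substitution give m_0 = 0, m_1 = 3/4, m_2 = 0.
On [0, 2], s(x) = -5 + 3/4·x + 0·x² + 1/16·x³.
With x = 4/3: s(4/3) = -104/27.

-3.8519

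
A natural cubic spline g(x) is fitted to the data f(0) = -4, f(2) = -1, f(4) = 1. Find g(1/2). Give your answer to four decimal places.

With M_i denoting the second derivative at x_i, h_i = 2, 2, and Δ_i = (y_(i+1) − y_i)/h_i = 3/2, 1:
  2·M_0 + 8·M_1 + 2·M_2 = 6(Δ_1 - Δ_0) = -3
Natural end conditions: M_0 = M_2 = 0.
Solving: M_0 = 0, M_1 = -3/8, M_2 = 0.
On [0, 2], g(x) = -4 + 13/8·x + 0·x² - 1/32·x³.
With x = 1/2: g(1/2) = -817/256.

-3.1914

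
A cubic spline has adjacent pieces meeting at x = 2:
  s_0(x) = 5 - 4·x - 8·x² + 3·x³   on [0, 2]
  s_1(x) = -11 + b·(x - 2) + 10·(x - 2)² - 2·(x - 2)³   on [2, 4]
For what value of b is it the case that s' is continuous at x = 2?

0

s_0'(x) = -4 - 16·x + 9·x², so s_0'(2) = 0. On the right, s_1'(2) = b, so b = 0.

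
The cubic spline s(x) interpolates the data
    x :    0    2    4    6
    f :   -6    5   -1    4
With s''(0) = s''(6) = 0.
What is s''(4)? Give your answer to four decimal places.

Put σ_i = s'' at the i-th knot. Here h = (2, 2, 2) and Δ = (11/2, -3, 5/2), so the interior equations h_(i-1)·σ_(i-1) + 2(h_(i-1)+h_i)·σ_i + h_i·σ_(i+1) = 6(Δ_i − Δ_(i-1)) read
  2·σ_0 + 8·σ_1 + 2·σ_2 = 6(Δ_1 - Δ_0) = -51
  2·σ_1 + 8·σ_2 + 2·σ_3 = 6(Δ_2 - Δ_1) = 33
Natural end conditions: σ_0 = σ_3 = 0.
Hence σ_0 = 0, σ_1 = -79/10, σ_2 = 61/10, σ_3 = 0.

6.1000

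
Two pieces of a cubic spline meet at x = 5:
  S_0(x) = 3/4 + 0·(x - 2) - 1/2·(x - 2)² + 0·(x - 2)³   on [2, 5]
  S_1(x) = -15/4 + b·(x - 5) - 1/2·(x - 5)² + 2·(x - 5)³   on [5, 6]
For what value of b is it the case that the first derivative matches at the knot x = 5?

-3

S_0'(x) = 0 - 1·(x - 2) + 0·(x - 2)², so S_0'(5) = -3. On the right, S_1'(5) = b, so b = -3.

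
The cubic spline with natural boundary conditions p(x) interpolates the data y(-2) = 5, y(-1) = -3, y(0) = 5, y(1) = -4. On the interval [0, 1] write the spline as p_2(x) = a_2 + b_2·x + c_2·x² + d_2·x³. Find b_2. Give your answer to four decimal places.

2.2000

Write σ_i for p''(x_i). With h_i = 1, 1, 1 and divided differences Δ_i = -8, 8, -9, the continuity of p' gives the tridiagonal system
  1·σ_0 + 4·σ_1 + 1·σ_2 = 6(Δ_1 - Δ_0) = 96
  1·σ_1 + 4·σ_2 + 1·σ_3 = 6(Δ_2 - Δ_1) = -102
Natural end conditions: σ_0 = σ_3 = 0.
Forward elimination and back-substitution give σ_0 = 0, σ_1 = 162/5, σ_2 = -168/5, σ_3 = 0.
On [0, 1], with p_2(x) = a_2 + b_2·x + c_2·x² + d_2·x³: c_2 = σ_2/2 = -84/5, d_2 = (σ_3 - σ_2)/(6h_2) = 28/5, b_2 = Δ_2 - h_2(2σ_2 + σ_3)/6 = 11/5.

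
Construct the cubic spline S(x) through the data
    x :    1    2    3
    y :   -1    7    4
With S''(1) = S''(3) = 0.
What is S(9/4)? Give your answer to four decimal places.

7.1523

Put M_i = S'' at the i-th knot. Here h = (1, 1) and Δ = (8, -3), so the interior equations h_(i-1)·M_(i-1) + 2(h_(i-1)+h_i)·M_i + h_i·M_(i+1) = 6(Δ_i − Δ_(i-1)) read
  1·M_0 + 4·M_1 + 1·M_2 = 6(Δ_1 - Δ_0) = -66
Natural end conditions: M_0 = M_2 = 0.
Forward elimination and back-substitution give M_0 = 0, M_1 = -33/2, M_2 = 0.
On [2, 3], S(x) = 7 + 5/2·(x - 2) - 33/4·(x - 2)² + 11/4·(x - 2)³.
With (x - 2) = 1/4: S(9/4) = 1831/256.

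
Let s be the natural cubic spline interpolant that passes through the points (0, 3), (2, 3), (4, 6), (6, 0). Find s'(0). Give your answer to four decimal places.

-0.7000

Put m_i = s'' at the i-th knot. Here h = (2, 2, 2) and Δ = (0, 3/2, -3), so the interior equations h_(i-1)·m_(i-1) + 2(h_(i-1)+h_i)·m_i + h_i·m_(i+1) = 6(Δ_i − Δ_(i-1)) read
  2·m_0 + 8·m_1 + 2·m_2 = 6(Δ_1 - Δ_0) = 9
  2·m_1 + 8·m_2 + 2·m_3 = 6(Δ_2 - Δ_1) = -27
Natural end conditions: m_0 = m_3 = 0.
Solving the tridiagonal system: m_0 = 0, m_1 = 21/10, m_2 = -39/10, m_3 = 0.
On [0, 2], s'(t) = b_0 + 2c_0·t + 3d_0·t² with b_0 = Δ_0 - h_0(2m_0 + m_1)/6 = -7/10, c_0 = m_0/2 = 0, d_0 = (m_1 - m_0)/(6h_0) = 7/40. So s'(0) = -7/10.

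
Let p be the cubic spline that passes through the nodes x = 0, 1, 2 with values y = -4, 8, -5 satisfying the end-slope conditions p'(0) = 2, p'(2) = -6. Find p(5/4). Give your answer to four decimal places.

6.2852

Let M_i = p''(x_i). Step sizes h_i = 1, 1; slopes of the chords Δ_i = (y_(i+1) - y_i)/h_i = 12, -13.
  1·M_0 + 4·M_1 + 1·M_2 = 6(Δ_1 - Δ_0) = -150
Clamped end conditions give two more equations: 2h_0·M_0 + h_0·M_1 = 6(Δ_0 - p'(0)) = 60 and h_1·M_1 + 2h_1·M_2 = 6(p'(2) - Δ_1) = 42.
Forward elimination and back-substitution give M_0 = 127/2, M_1 = -67, M_2 = 109/2.
On [1, 2], p(x) = 8 + 1/4·(x - 1) - 67/2·(x - 1)² + 81/4·(x - 1)³.
With (x - 1) = 1/4: p(5/4) = 1609/256.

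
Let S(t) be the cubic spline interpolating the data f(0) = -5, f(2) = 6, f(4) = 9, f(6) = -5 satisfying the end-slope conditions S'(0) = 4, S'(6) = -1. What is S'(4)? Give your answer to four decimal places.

Let m_i = S''(x_i). Step sizes h_i = 2, 2, 2; slopes of the chords Δ_i = (y_(i+1) - y_i)/h_i = 11/2, 3/2, -7.
  2·m_0 + 8·m_1 + 2·m_2 = 6(Δ_1 - Δ_0) = -24
  2·m_1 + 8·m_2 + 2·m_3 = 6(Δ_2 - Δ_1) = -51
Clamped end conditions give two more equations: 2h_0·m_0 + h_0·m_1 = 6(Δ_0 - S'(0)) = 9 and h_2·m_2 + 2h_2·m_3 = 6(S'(6) - Δ_2) = 36.
Solving the tridiagonal system: m_0 = 44/15, m_1 = -41/30, m_2 = -142/15, m_3 = 206/15.
On [4, 6], S'(t) = b_2 + 2c_2·(t - 4) + 3d_2·(t - 4)² with b_2 = Δ_2 - h_2(2m_2 + m_3)/6 = -79/15, c_2 = m_2/2 = -71/15, d_2 = (m_3 - m_2)/(6h_2) = 29/15. So S'(4) = -79/15.

-5.2667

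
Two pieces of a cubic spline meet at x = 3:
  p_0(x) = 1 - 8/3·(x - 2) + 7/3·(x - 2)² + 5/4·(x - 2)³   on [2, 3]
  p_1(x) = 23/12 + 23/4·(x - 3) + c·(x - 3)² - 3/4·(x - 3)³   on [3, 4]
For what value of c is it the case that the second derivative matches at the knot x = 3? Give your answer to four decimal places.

6.0833

p_0''(x) = 14/3 + 15/2·(x - 2), so p_0''(3) = 73/6. On the right, p_1''(3) = 2c, so c = 73/12.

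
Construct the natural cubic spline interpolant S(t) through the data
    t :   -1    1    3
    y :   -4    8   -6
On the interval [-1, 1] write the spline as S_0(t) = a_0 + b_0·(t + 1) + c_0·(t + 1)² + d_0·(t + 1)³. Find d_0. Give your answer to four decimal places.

-0.8125

Let M_i = S''(x_i). Step sizes h_i = 2, 2; slopes of the chords Δ_i = (y_(i+1) - y_i)/h_i = 6, -7.
  2·M_0 + 8·M_1 + 2·M_2 = 6(Δ_1 - Δ_0) = -78
Natural end conditions: M_0 = M_2 = 0.
Solving the tridiagonal system: M_0 = 0, M_1 = -39/4, M_2 = 0.
On [-1, 1], with S_0(t) = a_0 + b_0·(t + 1) + c_0·(t + 1)² + d_0·(t + 1)³: c_0 = M_0/2 = 0, d_0 = (M_1 - M_0)/(6h_0) = -13/16, b_0 = Δ_0 - h_0(2M_0 + M_1)/6 = 37/4.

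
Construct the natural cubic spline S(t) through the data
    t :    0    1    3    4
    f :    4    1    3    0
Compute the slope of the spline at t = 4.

Let M_i = S''(x_i). Step sizes h_i = 1, 2, 1; slopes of the chords Δ_i = (y_(i+1) - y_i)/h_i = -3, 1, -3.
  1·M_0 + 6·M_1 + 2·M_2 = 6(Δ_1 - Δ_0) = 24
  2·M_1 + 6·M_2 + 1·M_3 = 6(Δ_2 - Δ_1) = -24
Natural end conditions: M_0 = M_3 = 0.
Solving the tridiagonal system: M_0 = 0, M_1 = 6, M_2 = -6, M_3 = 0.
On [3, 4], S'(t) = b_2 + 2c_2·(t - 3) + 3d_2·(t - 3)² with b_2 = Δ_2 - h_2(2M_2 + M_3)/6 = -1, c_2 = M_2/2 = -3, d_2 = (M_3 - M_2)/(6h_2) = 1. So S'(4) = -4.

-4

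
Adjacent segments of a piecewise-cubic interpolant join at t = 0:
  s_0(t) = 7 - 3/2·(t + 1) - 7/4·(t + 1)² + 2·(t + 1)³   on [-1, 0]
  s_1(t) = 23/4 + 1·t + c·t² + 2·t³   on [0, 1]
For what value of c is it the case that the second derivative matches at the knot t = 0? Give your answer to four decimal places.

s_0''(t) = -7/2 + 12·(t + 1), so s_0''(0) = 17/2. On the right, s_1''(0) = 2c, so c = 17/4.

4.2500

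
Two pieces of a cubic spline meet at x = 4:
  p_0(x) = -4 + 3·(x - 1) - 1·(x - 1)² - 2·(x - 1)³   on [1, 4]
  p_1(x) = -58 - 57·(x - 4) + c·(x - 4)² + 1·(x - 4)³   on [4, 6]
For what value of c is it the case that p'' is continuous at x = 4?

p_0''(x) = -2 - 12·(x - 1), so p_0''(4) = -38. On the right, p_1''(4) = 2c, so c = -19.

-19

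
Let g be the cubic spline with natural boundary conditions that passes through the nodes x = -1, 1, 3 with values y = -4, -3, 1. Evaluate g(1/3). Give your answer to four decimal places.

-3.6111

Let m_i = g''(x_i). Step sizes h_i = 2, 2; slopes of the chords Δ_i = (y_(i+1) - y_i)/h_i = 1/2, 2.
  2·m_0 + 8·m_1 + 2·m_2 = 6(Δ_1 - Δ_0) = 9
Natural end conditions: m_0 = m_2 = 0.
Forward elimination and back-substitution give m_0 = 0, m_1 = 9/8, m_2 = 0.
On [-1, 1], g(x) = -4 + 1/8·(x + 1) + 0·(x + 1)² + 3/32·(x + 1)³.
With (x + 1) = 4/3: g(1/3) = -65/18.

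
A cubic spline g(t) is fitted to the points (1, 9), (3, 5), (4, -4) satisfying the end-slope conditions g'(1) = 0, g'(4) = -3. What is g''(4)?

Let M_i = g''(x_i). Step sizes h_i = 2, 1; slopes of the chords Δ_i = (y_(i+1) - y_i)/h_i = -2, -9.
  2·M_0 + 6·M_1 + 1·M_2 = 6(Δ_1 - Δ_0) = -42
Clamped end conditions give two more equations: 2h_0·M_0 + h_0·M_1 = 6(Δ_0 - g'(1)) = -12 and h_1·M_1 + 2h_1·M_2 = 6(g'(4) - Δ_1) = 36.
Forward elimination and back-substitution give M_0 = 3, M_1 = -12, M_2 = 24.

24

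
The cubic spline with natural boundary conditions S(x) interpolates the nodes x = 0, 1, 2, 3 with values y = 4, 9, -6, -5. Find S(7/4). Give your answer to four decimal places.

-2.5875

Let M_i = S''(x_i). Step sizes h_i = 1, 1, 1; slopes of the chords Δ_i = (y_(i+1) - y_i)/h_i = 5, -15, 1.
  1·M_0 + 4·M_1 + 1·M_2 = 6(Δ_1 - Δ_0) = -120
  1·M_1 + 4·M_2 + 1·M_3 = 6(Δ_2 - Δ_1) = 96
Natural end conditions: M_0 = M_3 = 0.
Solving: M_0 = 0, M_1 = -192/5, M_2 = 168/5, M_3 = 0.
On [1, 2], S(x) = 9 - 39/5·(x - 1) - 96/5·(x - 1)² + 12·(x - 1)³.
With (x - 1) = 3/4: S(7/4) = -207/80.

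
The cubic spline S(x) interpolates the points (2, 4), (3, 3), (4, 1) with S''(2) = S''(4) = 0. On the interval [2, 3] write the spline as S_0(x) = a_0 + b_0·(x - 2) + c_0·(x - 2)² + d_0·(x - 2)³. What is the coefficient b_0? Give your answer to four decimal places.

With σ_i denoting the second derivative at x_i, h_i = 1, 1, and Δ_i = (y_(i+1) − y_i)/h_i = -1, -2:
  1·σ_0 + 4·σ_1 + 1·σ_2 = 6(Δ_1 - Δ_0) = -6
Natural end conditions: σ_0 = σ_2 = 0.
Forward elimination and back-substitution give σ_0 = 0, σ_1 = -3/2, σ_2 = 0.
On [2, 3], with S_0(x) = a_0 + b_0·(x - 2) + c_0·(x - 2)² + d_0·(x - 2)³: c_0 = σ_0/2 = 0, d_0 = (σ_1 - σ_0)/(6h_0) = -1/4, b_0 = Δ_0 - h_0(2σ_0 + σ_1)/6 = -3/4.

-0.7500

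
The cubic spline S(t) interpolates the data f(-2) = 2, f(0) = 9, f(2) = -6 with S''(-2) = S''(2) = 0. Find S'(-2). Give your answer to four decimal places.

6.2500

Let M_i = S''(x_i). Step sizes h_i = 2, 2; slopes of the chords Δ_i = (y_(i+1) - y_i)/h_i = 7/2, -15/2.
  2·M_0 + 8·M_1 + 2·M_2 = 6(Δ_1 - Δ_0) = -66
Natural end conditions: M_0 = M_2 = 0.
Solving the tridiagonal system: M_0 = 0, M_1 = -33/4, M_2 = 0.
On [-2, 0], S'(t) = b_0 + 2c_0·(t + 2) + 3d_0·(t + 2)² with b_0 = Δ_0 - h_0(2M_0 + M_1)/6 = 25/4, c_0 = M_0/2 = 0, d_0 = (M_1 - M_0)/(6h_0) = -11/16. So S'(-2) = 25/4.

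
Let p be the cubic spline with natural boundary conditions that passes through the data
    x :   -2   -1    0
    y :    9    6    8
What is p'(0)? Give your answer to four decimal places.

3.2500

Let M_i = p''(x_i). Step sizes h_i = 1, 1; slopes of the chords Δ_i = (y_(i+1) - y_i)/h_i = -3, 2.
  1·M_0 + 4·M_1 + 1·M_2 = 6(Δ_1 - Δ_0) = 30
Natural end conditions: M_0 = M_2 = 0.
Solving the tridiagonal system: M_0 = 0, M_1 = 15/2, M_2 = 0.
On [-1, 0], p'(x) = b_1 + 2c_1·(x + 1) + 3d_1·(x + 1)² with b_1 = Δ_1 - h_1(2M_1 + M_2)/6 = -1/2, c_1 = M_1/2 = 15/4, d_1 = (M_2 - M_1)/(6h_1) = -5/4. So p'(0) = 13/4.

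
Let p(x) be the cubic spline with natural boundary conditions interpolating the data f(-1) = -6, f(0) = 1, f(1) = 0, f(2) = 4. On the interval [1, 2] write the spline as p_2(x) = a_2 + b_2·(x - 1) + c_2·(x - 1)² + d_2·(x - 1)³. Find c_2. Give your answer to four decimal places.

5.6000

Put M_i = p'' at the i-th knot. Here h = (1, 1, 1) and Δ = (7, -1, 4), so the interior equations h_(i-1)·M_(i-1) + 2(h_(i-1)+h_i)·M_i + h_i·M_(i+1) = 6(Δ_i − Δ_(i-1)) read
  1·M_0 + 4·M_1 + 1·M_2 = 6(Δ_1 - Δ_0) = -48
  1·M_1 + 4·M_2 + 1·M_3 = 6(Δ_2 - Δ_1) = 30
Natural end conditions: M_0 = M_3 = 0.
Solving: M_0 = 0, M_1 = -74/5, M_2 = 56/5, M_3 = 0.
On [1, 2], with p_2(x) = a_2 + b_2·(x - 1) + c_2·(x - 1)² + d_2·(x - 1)³: c_2 = M_2/2 = 28/5, d_2 = (M_3 - M_2)/(6h_2) = -28/15, b_2 = Δ_2 - h_2(2M_2 + M_3)/6 = 4/15.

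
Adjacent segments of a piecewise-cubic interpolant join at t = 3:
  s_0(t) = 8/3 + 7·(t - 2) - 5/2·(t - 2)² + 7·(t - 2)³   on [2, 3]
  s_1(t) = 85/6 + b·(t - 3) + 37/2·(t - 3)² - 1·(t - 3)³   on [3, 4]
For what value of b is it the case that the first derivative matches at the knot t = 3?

s_0'(t) = 7 - 5·(t - 2) + 21·(t - 2)², so s_0'(3) = 23. On the right, s_1'(3) = b, so b = 23.

23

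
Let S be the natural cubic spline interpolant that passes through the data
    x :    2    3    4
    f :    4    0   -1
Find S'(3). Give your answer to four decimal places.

-2.5000

Write M_i for S''(x_i). With h_i = 1, 1 and divided differences Δ_i = -4, -1, the continuity of S' gives the tridiagonal system
  1·M_0 + 4·M_1 + 1·M_2 = 6(Δ_1 - Δ_0) = 18
Natural end conditions: M_0 = M_2 = 0.
Forward elimination and back-substitution give M_0 = 0, M_1 = 9/2, M_2 = 0.
On [3, 4], S'(x) = b_1 + 2c_1·(x - 3) + 3d_1·(x - 3)² with b_1 = Δ_1 - h_1(2M_1 + M_2)/6 = -5/2, c_1 = M_1/2 = 9/4, d_1 = (M_2 - M_1)/(6h_1) = -3/4. So S'(3) = -5/2.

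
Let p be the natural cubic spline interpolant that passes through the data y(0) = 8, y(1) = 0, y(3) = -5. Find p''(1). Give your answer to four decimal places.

5.5000

With m_i denoting the second derivative at x_i, h_i = 1, 2, and Δ_i = (y_(i+1) − y_i)/h_i = -8, -5/2:
  1·m_0 + 6·m_1 + 2·m_2 = 6(Δ_1 - Δ_0) = 33
Natural end conditions: m_0 = m_2 = 0.
Hence m_0 = 0, m_1 = 11/2, m_2 = 0.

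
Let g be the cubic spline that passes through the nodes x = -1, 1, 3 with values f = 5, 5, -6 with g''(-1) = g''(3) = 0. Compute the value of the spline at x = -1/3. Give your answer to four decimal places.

5.8148

With m_i denoting the second derivative at x_i, h_i = 2, 2, and Δ_i = (y_(i+1) − y_i)/h_i = 0, -11/2:
  2·m_0 + 8·m_1 + 2·m_2 = 6(Δ_1 - Δ_0) = -33
Natural end conditions: m_0 = m_2 = 0.
Forward elimination and back-substitution give m_0 = 0, m_1 = -33/8, m_2 = 0.
On [-1, 1], g(x) = 5 + 11/8·(x + 1) + 0·(x + 1)² - 11/32·(x + 1)³.
With (x + 1) = 2/3: g(-1/3) = 157/27.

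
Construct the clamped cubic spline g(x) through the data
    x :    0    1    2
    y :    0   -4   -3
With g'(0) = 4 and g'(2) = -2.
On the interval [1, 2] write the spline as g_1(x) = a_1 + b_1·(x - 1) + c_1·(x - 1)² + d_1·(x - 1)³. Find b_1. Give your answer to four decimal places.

Write M_i for g''(x_i). With h_i = 1, 1 and divided differences Δ_i = -4, 1, the continuity of g' gives the tridiagonal system
  1·M_0 + 4·M_1 + 1·M_2 = 6(Δ_1 - Δ_0) = 30
Clamped end conditions give two more equations: 2h_0·M_0 + h_0·M_1 = 6(Δ_0 - g'(0)) = -48 and h_1·M_1 + 2h_1·M_2 = 6(g'(2) - Δ_1) = -18.
Forward elimination and back-substitution give M_0 = -69/2, M_1 = 21, M_2 = -39/2.
On [1, 2], with g_1(x) = a_1 + b_1·(x - 1) + c_1·(x - 1)² + d_1·(x - 1)³: c_1 = M_1/2 = 21/2, d_1 = (M_2 - M_1)/(6h_1) = -27/4, b_1 = Δ_1 - h_1(2M_1 + M_2)/6 = -11/4.

-2.7500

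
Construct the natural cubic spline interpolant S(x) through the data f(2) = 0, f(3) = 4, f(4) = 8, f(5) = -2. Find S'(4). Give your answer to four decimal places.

Let M_i = S''(x_i). Step sizes h_i = 1, 1, 1; slopes of the chords Δ_i = (y_(i+1) - y_i)/h_i = 4, 4, -10.
  1·M_0 + 4·M_1 + 1·M_2 = 6(Δ_1 - Δ_0) = 0
  1·M_1 + 4·M_2 + 1·M_3 = 6(Δ_2 - Δ_1) = -84
Natural end conditions: M_0 = M_3 = 0.
Forward elimination and back-substitution give M_0 = 0, M_1 = 28/5, M_2 = -112/5, M_3 = 0.
On [4, 5], S'(x) = b_2 + 2c_2·(x - 4) + 3d_2·(x - 4)² with b_2 = Δ_2 - h_2(2M_2 + M_3)/6 = -38/15, c_2 = M_2/2 = -56/5, d_2 = (M_3 - M_2)/(6h_2) = 56/15. So S'(4) = -38/15.

-2.5333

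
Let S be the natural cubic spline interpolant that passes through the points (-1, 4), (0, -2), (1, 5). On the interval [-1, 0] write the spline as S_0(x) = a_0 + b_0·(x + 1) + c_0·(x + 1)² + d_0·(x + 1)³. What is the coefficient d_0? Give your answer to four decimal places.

Let m_i = S''(x_i). Step sizes h_i = 1, 1; slopes of the chords Δ_i = (y_(i+1) - y_i)/h_i = -6, 7.
  1·m_0 + 4·m_1 + 1·m_2 = 6(Δ_1 - Δ_0) = 78
Natural end conditions: m_0 = m_2 = 0.
Forward elimination and back-substitution give m_0 = 0, m_1 = 39/2, m_2 = 0.
On [-1, 0], with S_0(x) = a_0 + b_0·(x + 1) + c_0·(x + 1)² + d_0·(x + 1)³: c_0 = m_0/2 = 0, d_0 = (m_1 - m_0)/(6h_0) = 13/4, b_0 = Δ_0 - h_0(2m_0 + m_1)/6 = -37/4.

3.2500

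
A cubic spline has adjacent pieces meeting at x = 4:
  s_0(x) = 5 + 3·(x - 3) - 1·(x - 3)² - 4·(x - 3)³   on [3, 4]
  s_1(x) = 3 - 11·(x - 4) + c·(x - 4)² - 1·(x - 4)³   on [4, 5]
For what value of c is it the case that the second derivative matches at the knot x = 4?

s_0''(x) = -2 - 24·(x - 3), so s_0''(4) = -26. On the right, s_1''(4) = 2c, so c = -13.

-13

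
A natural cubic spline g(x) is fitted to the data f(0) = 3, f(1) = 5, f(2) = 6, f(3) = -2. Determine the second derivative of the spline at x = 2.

-14

Put σ_i = g'' at the i-th knot. Here h = (1, 1, 1) and Δ = (2, 1, -8), so the interior equations h_(i-1)·σ_(i-1) + 2(h_(i-1)+h_i)·σ_i + h_i·σ_(i+1) = 6(Δ_i − Δ_(i-1)) read
  1·σ_0 + 4·σ_1 + 1·σ_2 = 6(Δ_1 - Δ_0) = -6
  1·σ_1 + 4·σ_2 + 1·σ_3 = 6(Δ_2 - Δ_1) = -54
Natural end conditions: σ_0 = σ_3 = 0.
Solving: σ_0 = 0, σ_1 = 2, σ_2 = -14, σ_3 = 0.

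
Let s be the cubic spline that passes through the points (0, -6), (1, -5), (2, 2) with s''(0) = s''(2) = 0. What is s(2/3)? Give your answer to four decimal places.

-5.8889

Let M_i = s''(x_i). Step sizes h_i = 1, 1; slopes of the chords Δ_i = (y_(i+1) - y_i)/h_i = 1, 7.
  1·M_0 + 4·M_1 + 1·M_2 = 6(Δ_1 - Δ_0) = 36
Natural end conditions: M_0 = M_2 = 0.
Solving the tridiagonal system: M_0 = 0, M_1 = 9, M_2 = 0.
On [0, 1], s(t) = -6 - 1/2·t + 0·t² + 3/2·t³.
With t = 2/3: s(2/3) = -53/9.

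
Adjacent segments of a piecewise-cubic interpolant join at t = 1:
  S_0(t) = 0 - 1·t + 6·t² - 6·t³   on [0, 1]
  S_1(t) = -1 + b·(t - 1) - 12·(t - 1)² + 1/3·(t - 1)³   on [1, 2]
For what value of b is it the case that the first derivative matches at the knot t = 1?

S_0'(t) = -1 + 12·t - 18·t², so S_0'(1) = -7. On the right, S_1'(1) = b, so b = -7.

-7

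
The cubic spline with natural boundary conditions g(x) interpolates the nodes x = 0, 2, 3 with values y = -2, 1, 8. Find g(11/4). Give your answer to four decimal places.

Put M_i = g'' at the i-th knot. Here h = (2, 1) and Δ = (3/2, 7), so the interior equations h_(i-1)·M_(i-1) + 2(h_(i-1)+h_i)·M_i + h_i·M_(i+1) = 6(Δ_i − Δ_(i-1)) read
  2·M_0 + 6·M_1 + 1·M_2 = 6(Δ_1 - Δ_0) = 33
Natural end conditions: M_0 = M_2 = 0.
Forward elimination and back-substitution give M_0 = 0, M_1 = 11/2, M_2 = 0.
On [2, 3], g(x) = 1 + 31/6·(x - 2) + 11/4·(x - 2)² - 11/12·(x - 2)³.
With (x - 2) = 3/4: g(11/4) = 1545/256.

6.0352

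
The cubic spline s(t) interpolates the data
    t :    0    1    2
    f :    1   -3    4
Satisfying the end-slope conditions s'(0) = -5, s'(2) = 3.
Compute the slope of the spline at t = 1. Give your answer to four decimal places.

Put M_i = s'' at the i-th knot. Here h = (1, 1) and Δ = (-4, 7), so the interior equations h_(i-1)·M_(i-1) + 2(h_(i-1)+h_i)·M_i + h_i·M_(i+1) = 6(Δ_i − Δ_(i-1)) read
  1·M_0 + 4·M_1 + 1·M_2 = 6(Δ_1 - Δ_0) = 66
Clamped end conditions give two more equations: 2h_0·M_0 + h_0·M_1 = 6(Δ_0 - s'(0)) = 6 and h_1·M_1 + 2h_1·M_2 = 6(s'(2) - Δ_1) = -24.
Solving: M_0 = -19/2, M_1 = 25, M_2 = -49/2.
On [1, 2], s'(t) = b_1 + 2c_1·(t - 1) + 3d_1·(t - 1)² with b_1 = Δ_1 - h_1(2M_1 + M_2)/6 = 11/4, c_1 = M_1/2 = 25/2, d_1 = (M_2 - M_1)/(6h_1) = -33/4. So s'(1) = 11/4.

2.7500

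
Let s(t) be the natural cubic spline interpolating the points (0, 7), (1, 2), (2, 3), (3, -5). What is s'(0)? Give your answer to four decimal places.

With σ_i denoting the second derivative at x_i, h_i = 1, 1, 1, and Δ_i = (y_(i+1) − y_i)/h_i = -5, 1, -8:
  1·σ_0 + 4·σ_1 + 1·σ_2 = 6(Δ_1 - Δ_0) = 36
  1·σ_1 + 4·σ_2 + 1·σ_3 = 6(Δ_2 - Δ_1) = -54
Natural end conditions: σ_0 = σ_3 = 0.
Hence σ_0 = 0, σ_1 = 66/5, σ_2 = -84/5, σ_3 = 0.
On [0, 1], s'(t) = b_0 + 2c_0·t + 3d_0·t² with b_0 = Δ_0 - h_0(2σ_0 + σ_1)/6 = -36/5, c_0 = σ_0/2 = 0, d_0 = (σ_1 - σ_0)/(6h_0) = 11/5. So s'(0) = -36/5.

-7.2000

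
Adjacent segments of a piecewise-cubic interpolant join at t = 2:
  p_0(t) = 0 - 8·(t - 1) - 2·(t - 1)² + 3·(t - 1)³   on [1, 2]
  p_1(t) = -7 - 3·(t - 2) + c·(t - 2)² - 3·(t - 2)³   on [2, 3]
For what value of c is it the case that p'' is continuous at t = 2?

7

p_0''(t) = -4 + 18·(t - 1), so p_0''(2) = 14. On the right, p_1''(2) = 2c, so c = 7.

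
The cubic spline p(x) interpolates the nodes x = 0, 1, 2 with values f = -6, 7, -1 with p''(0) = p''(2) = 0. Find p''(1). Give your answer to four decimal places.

-31.5000

Let σ_i = p''(x_i). Step sizes h_i = 1, 1; slopes of the chords Δ_i = (y_(i+1) - y_i)/h_i = 13, -8.
  1·σ_0 + 4·σ_1 + 1·σ_2 = 6(Δ_1 - Δ_0) = -126
Natural end conditions: σ_0 = σ_2 = 0.
Solving: σ_0 = 0, σ_1 = -63/2, σ_2 = 0.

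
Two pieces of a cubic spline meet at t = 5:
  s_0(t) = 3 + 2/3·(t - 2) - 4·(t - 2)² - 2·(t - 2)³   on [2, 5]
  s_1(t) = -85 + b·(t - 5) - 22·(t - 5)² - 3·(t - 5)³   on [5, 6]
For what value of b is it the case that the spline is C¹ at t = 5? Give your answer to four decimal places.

s_0'(t) = 2/3 - 8·(t - 2) - 6·(t - 2)², so s_0'(5) = -232/3. On the right, s_1'(5) = b, so b = -232/3.

-77.3333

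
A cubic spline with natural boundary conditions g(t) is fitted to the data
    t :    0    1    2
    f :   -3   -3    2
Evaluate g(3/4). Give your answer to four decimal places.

-3.4102

With M_i denoting the second derivative at x_i, h_i = 1, 1, and Δ_i = (y_(i+1) − y_i)/h_i = 0, 5:
  1·M_0 + 4·M_1 + 1·M_2 = 6(Δ_1 - Δ_0) = 30
Natural end conditions: M_0 = M_2 = 0.
Forward elimination and back-substitution give M_0 = 0, M_1 = 15/2, M_2 = 0.
On [0, 1], g(t) = -3 - 5/4·t + 0·t² + 5/4·t³.
With t = 3/4: g(3/4) = -873/256.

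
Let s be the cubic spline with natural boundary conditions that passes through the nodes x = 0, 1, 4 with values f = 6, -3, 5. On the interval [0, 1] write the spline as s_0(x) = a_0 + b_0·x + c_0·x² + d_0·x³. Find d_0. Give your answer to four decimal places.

1.4583

Write σ_i for s''(x_i). With h_i = 1, 3 and divided differences Δ_i = -9, 8/3, the continuity of s' gives the tridiagonal system
  1·σ_0 + 8·σ_1 + 3·σ_2 = 6(Δ_1 - Δ_0) = 70
Natural end conditions: σ_0 = σ_2 = 0.
Hence σ_0 = 0, σ_1 = 35/4, σ_2 = 0.
On [0, 1], with s_0(x) = a_0 + b_0·x + c_0·x² + d_0·x³: c_0 = σ_0/2 = 0, d_0 = (σ_1 - σ_0)/(6h_0) = 35/24, b_0 = Δ_0 - h_0(2σ_0 + σ_1)/6 = -251/24.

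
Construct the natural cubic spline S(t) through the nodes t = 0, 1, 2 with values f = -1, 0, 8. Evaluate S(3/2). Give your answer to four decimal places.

3.3438

Let σ_i = S''(x_i). Step sizes h_i = 1, 1; slopes of the chords Δ_i = (y_(i+1) - y_i)/h_i = 1, 8.
  1·σ_0 + 4·σ_1 + 1·σ_2 = 6(Δ_1 - Δ_0) = 42
Natural end conditions: σ_0 = σ_2 = 0.
Solving: σ_0 = 0, σ_1 = 21/2, σ_2 = 0.
On [1, 2], S(t) = 0 + 9/2·(t - 1) + 21/4·(t - 1)² - 7/4·(t - 1)³.
With (t - 1) = 1/2: S(3/2) = 107/32.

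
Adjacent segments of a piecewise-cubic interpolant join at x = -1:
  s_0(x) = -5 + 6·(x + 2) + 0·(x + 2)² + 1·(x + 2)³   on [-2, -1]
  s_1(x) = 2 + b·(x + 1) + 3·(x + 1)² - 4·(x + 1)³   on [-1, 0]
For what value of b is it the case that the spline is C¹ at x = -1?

s_0'(x) = 6 + 0·(x + 2) + 3·(x + 2)², so s_0'(-1) = 9. On the right, s_1'(-1) = b, so b = 9.

9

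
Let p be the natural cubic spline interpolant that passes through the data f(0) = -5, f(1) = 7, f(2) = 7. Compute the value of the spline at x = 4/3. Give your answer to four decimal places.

Put m_i = p'' at the i-th knot. Here h = (1, 1) and Δ = (12, 0), so the interior equations h_(i-1)·m_(i-1) + 2(h_(i-1)+h_i)·m_i + h_i·m_(i+1) = 6(Δ_i − Δ_(i-1)) read
  1·m_0 + 4·m_1 + 1·m_2 = 6(Δ_1 - Δ_0) = -72
Natural end conditions: m_0 = m_2 = 0.
Solving the tridiagonal system: m_0 = 0, m_1 = -18, m_2 = 0.
On [1, 2], p(x) = 7 + 6·(x - 1) - 9·(x - 1)² + 3·(x - 1)³.
With (x - 1) = 1/3: p(4/3) = 73/9.

8.1111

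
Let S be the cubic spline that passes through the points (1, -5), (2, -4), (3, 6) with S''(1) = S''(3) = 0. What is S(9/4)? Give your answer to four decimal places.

-2.2383

With m_i denoting the second derivative at x_i, h_i = 1, 1, and Δ_i = (y_(i+1) − y_i)/h_i = 1, 10:
  1·m_0 + 4·m_1 + 1·m_2 = 6(Δ_1 - Δ_0) = 54
Natural end conditions: m_0 = m_2 = 0.
Forward elimination and back-substitution give m_0 = 0, m_1 = 27/2, m_2 = 0.
On [2, 3], S(t) = -4 + 11/2·(t - 2) + 27/4·(t - 2)² - 9/4·(t - 2)³.
With (t - 2) = 1/4: S(9/4) = -573/256.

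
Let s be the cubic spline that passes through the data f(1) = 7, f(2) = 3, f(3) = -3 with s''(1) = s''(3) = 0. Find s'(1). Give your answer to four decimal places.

With σ_i denoting the second derivative at x_i, h_i = 1, 1, and Δ_i = (y_(i+1) − y_i)/h_i = -4, -6:
  1·σ_0 + 4·σ_1 + 1·σ_2 = 6(Δ_1 - Δ_0) = -12
Natural end conditions: σ_0 = σ_2 = 0.
Forward elimination and back-substitution give σ_0 = 0, σ_1 = -3, σ_2 = 0.
On [1, 2], s'(x) = b_0 + 2c_0·(x - 1) + 3d_0·(x - 1)² with b_0 = Δ_0 - h_0(2σ_0 + σ_1)/6 = -7/2, c_0 = σ_0/2 = 0, d_0 = (σ_1 - σ_0)/(6h_0) = -1/2. So s'(1) = -7/2.

-3.5000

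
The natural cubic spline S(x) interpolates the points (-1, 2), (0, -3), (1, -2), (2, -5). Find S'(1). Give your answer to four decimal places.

Put M_i = S'' at the i-th knot. Here h = (1, 1, 1) and Δ = (-5, 1, -3), so the interior equations h_(i-1)·M_(i-1) + 2(h_(i-1)+h_i)·M_i + h_i·M_(i+1) = 6(Δ_i − Δ_(i-1)) read
  1·M_0 + 4·M_1 + 1·M_2 = 6(Δ_1 - Δ_0) = 36
  1·M_1 + 4·M_2 + 1·M_3 = 6(Δ_2 - Δ_1) = -24
Natural end conditions: M_0 = M_3 = 0.
Forward elimination and back-substitution give M_0 = 0, M_1 = 56/5, M_2 = -44/5, M_3 = 0.
On [1, 2], S'(x) = b_2 + 2c_2·(x - 1) + 3d_2·(x - 1)² with b_2 = Δ_2 - h_2(2M_2 + M_3)/6 = -1/15, c_2 = M_2/2 = -22/5, d_2 = (M_3 - M_2)/(6h_2) = 22/15. So S'(1) = -1/15.

-0.0667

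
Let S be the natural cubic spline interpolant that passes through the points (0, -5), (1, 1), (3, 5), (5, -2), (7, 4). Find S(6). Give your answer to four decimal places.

-0.5366

Write M_i for S''(x_i). With h_i = 1, 2, 2, 2 and divided differences Δ_i = 6, 2, -7/2, 3, the continuity of S' gives the tridiagonal system
  1·M_0 + 6·M_1 + 2·M_2 = 6(Δ_1 - Δ_0) = -24
  2·M_1 + 8·M_2 + 2·M_3 = 6(Δ_2 - Δ_1) = -33
  2·M_2 + 8·M_3 + 2·M_4 = 6(Δ_3 - Δ_2) = 39
Natural end conditions: M_0 = M_4 = 0.
Solving: M_0 = 0, M_1 = -189/82, M_2 = -417/82, M_3 = 252/41, M_4 = 0.
On [5, 7], S(x) = -2 - 45/41·(x - 5) + 126/41·(x - 5)² - 21/41·(x - 5)³.
With (x - 5) = 1: S(6) = -22/41.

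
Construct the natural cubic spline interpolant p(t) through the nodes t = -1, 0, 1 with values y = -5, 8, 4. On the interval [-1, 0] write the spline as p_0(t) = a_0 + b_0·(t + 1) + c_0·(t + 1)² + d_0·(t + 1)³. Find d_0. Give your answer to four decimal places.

-4.2500

With M_i denoting the second derivative at x_i, h_i = 1, 1, and Δ_i = (y_(i+1) − y_i)/h_i = 13, -4:
  1·M_0 + 4·M_1 + 1·M_2 = 6(Δ_1 - Δ_0) = -102
Natural end conditions: M_0 = M_2 = 0.
Solving: M_0 = 0, M_1 = -51/2, M_2 = 0.
On [-1, 0], with p_0(t) = a_0 + b_0·(t + 1) + c_0·(t + 1)² + d_0·(t + 1)³: c_0 = M_0/2 = 0, d_0 = (M_1 - M_0)/(6h_0) = -17/4, b_0 = Δ_0 - h_0(2M_0 + M_1)/6 = 69/4.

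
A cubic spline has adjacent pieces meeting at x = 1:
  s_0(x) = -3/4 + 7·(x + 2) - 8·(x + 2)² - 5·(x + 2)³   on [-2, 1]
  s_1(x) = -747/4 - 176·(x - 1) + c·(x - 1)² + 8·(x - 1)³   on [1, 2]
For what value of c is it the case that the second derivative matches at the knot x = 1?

-53

s_0''(x) = -16 - 30·(x + 2), so s_0''(1) = -106. On the right, s_1''(1) = 2c, so c = -53.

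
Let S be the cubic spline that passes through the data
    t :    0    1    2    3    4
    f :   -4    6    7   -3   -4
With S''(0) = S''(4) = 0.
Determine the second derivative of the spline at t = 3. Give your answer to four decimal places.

18.2143

Write σ_i for S''(x_i). With h_i = 1, 1, 1, 1 and divided differences Δ_i = 10, 1, -10, -1, the continuity of S' gives the tridiagonal system
  1·σ_0 + 4·σ_1 + 1·σ_2 = 6(Δ_1 - Δ_0) = -54
  1·σ_1 + 4·σ_2 + 1·σ_3 = 6(Δ_2 - Δ_1) = -66
  1·σ_2 + 4·σ_3 + 1·σ_4 = 6(Δ_3 - Δ_2) = 54
Natural end conditions: σ_0 = σ_4 = 0.
Forward elimination and back-substitution give σ_0 = 0, σ_1 = -123/14, σ_2 = -132/7, σ_3 = 255/14, σ_4 = 0.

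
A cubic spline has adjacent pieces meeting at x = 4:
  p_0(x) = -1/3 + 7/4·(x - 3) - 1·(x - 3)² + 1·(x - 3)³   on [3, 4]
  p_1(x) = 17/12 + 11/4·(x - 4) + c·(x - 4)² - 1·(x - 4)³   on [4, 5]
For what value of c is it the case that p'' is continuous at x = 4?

2

p_0''(x) = -2 + 6·(x - 3), so p_0''(4) = 4. On the right, p_1''(4) = 2c, so c = 2.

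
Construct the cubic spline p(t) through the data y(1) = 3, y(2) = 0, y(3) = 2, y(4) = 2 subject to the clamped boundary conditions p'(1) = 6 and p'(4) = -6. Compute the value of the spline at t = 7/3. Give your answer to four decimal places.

Write M_i for p''(x_i). With h_i = 1, 1, 1 and divided differences Δ_i = -3, 2, 0, the continuity of p' gives the tridiagonal system
  1·M_0 + 4·M_1 + 1·M_2 = 6(Δ_1 - Δ_0) = 30
  1·M_1 + 4·M_2 + 1·M_3 = 6(Δ_2 - Δ_1) = -12
Clamped end conditions give two more equations: 2h_0·M_0 + h_0·M_1 = 6(Δ_0 - p'(1)) = -54 and h_2·M_2 + 2h_2·M_3 = 6(p'(4) - Δ_2) = -36.
Solving: M_0 = -178/5, M_1 = 86/5, M_2 = -16/5, M_3 = -82/5.
On [2, 3], p(t) = 0 - 16/5·(t - 2) + 43/5·(t - 2)² - 17/5·(t - 2)³.
With (t - 2) = 1/3: p(7/3) = -32/135.

-0.2370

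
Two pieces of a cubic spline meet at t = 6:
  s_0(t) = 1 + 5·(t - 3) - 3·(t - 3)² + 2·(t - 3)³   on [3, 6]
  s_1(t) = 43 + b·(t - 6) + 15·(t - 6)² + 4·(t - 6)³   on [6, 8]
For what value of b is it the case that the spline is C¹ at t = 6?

s_0'(t) = 5 - 6·(t - 3) + 6·(t - 3)², so s_0'(6) = 41. On the right, s_1'(6) = b, so b = 41.

41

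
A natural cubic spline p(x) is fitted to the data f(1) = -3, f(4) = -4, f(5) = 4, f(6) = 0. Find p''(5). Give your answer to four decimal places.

-20.1935

With σ_i denoting the second derivative at x_i, h_i = 3, 1, 1, and Δ_i = (y_(i+1) − y_i)/h_i = -1/3, 8, -4:
  3·σ_0 + 8·σ_1 + 1·σ_2 = 6(Δ_1 - Δ_0) = 50
  1·σ_1 + 4·σ_2 + 1·σ_3 = 6(Δ_2 - Δ_1) = -72
Natural end conditions: σ_0 = σ_3 = 0.
Hence σ_0 = 0, σ_1 = 272/31, σ_2 = -626/31, σ_3 = 0.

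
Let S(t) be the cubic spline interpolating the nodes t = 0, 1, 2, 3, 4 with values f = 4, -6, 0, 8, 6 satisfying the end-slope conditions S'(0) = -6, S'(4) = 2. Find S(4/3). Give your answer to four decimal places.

With m_i denoting the second derivative at x_i, h_i = 1, 1, 1, 1, and Δ_i = (y_(i+1) − y_i)/h_i = -10, 6, 8, -2:
  1·m_0 + 4·m_1 + 1·m_2 = 6(Δ_1 - Δ_0) = 96
  1·m_1 + 4·m_2 + 1·m_3 = 6(Δ_2 - Δ_1) = 12
  1·m_2 + 4·m_3 + 1·m_4 = 6(Δ_3 - Δ_2) = -60
Clamped end conditions give two more equations: 2h_0·m_0 + h_0·m_1 = 6(Δ_0 - S'(0)) = -24 and h_3·m_3 + 2h_3·m_4 = 6(S'(4) - Δ_3) = 24.
Forward elimination and back-substitution give m_0 = -383/14, m_1 = 215/7, m_2 = 1/2, m_3 = -145/7, m_4 = 313/14.
On [1, 2], S(t) = -6 - 121/28·(t - 1) + 215/14·(t - 1)² - 141/28·(t - 1)³.
With (t - 1) = 1/3: S(4/3) = -373/63.

-5.9206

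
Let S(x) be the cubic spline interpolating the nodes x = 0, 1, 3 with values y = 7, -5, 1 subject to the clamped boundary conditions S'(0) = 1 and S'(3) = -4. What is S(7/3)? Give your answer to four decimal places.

Write M_i for S''(x_i). With h_i = 1, 2 and divided differences Δ_i = -12, 3, the continuity of S' gives the tridiagonal system
  1·M_0 + 6·M_1 + 2·M_2 = 6(Δ_1 - Δ_0) = 90
Clamped end conditions give two more equations: 2h_0·M_0 + h_0·M_1 = 6(Δ_0 - S'(0)) = -78 and h_1·M_1 + 2h_1·M_2 = 6(S'(3) - Δ_1) = -42.
Solving the tridiagonal system: M_0 = -167/3, M_1 = 100/3, M_2 = -163/6.
On [1, 3], S(x) = -5 - 61/6·(x - 1) + 50/3·(x - 1)² - 121/24·(x - 1)³.
With (x - 1) = 4/3: S(7/3) = -71/81.

-0.8765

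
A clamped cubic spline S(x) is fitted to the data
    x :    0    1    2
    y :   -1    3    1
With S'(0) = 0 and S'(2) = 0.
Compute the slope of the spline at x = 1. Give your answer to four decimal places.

Let M_i = S''(x_i). Step sizes h_i = 1, 1; slopes of the chords Δ_i = (y_(i+1) - y_i)/h_i = 4, -2.
  1·M_0 + 4·M_1 + 1·M_2 = 6(Δ_1 - Δ_0) = -36
Clamped end conditions give two more equations: 2h_0·M_0 + h_0·M_1 = 6(Δ_0 - S'(0)) = 24 and h_1·M_1 + 2h_1·M_2 = 6(S'(2) - Δ_1) = 12.
Solving: M_0 = 21, M_1 = -18, M_2 = 15.
On [1, 2], S'(x) = b_1 + 2c_1·(x - 1) + 3d_1·(x - 1)² with b_1 = Δ_1 - h_1(2M_1 + M_2)/6 = 3/2, c_1 = M_1/2 = -9, d_1 = (M_2 - M_1)/(6h_1) = 11/2. So S'(1) = 3/2.

1.5000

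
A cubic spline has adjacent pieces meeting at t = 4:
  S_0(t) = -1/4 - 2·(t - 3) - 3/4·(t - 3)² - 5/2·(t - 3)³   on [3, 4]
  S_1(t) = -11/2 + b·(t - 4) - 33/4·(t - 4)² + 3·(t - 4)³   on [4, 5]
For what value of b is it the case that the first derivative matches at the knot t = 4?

-11

S_0'(t) = -2 - 3/2·(t - 3) - 15/2·(t - 3)², so S_0'(4) = -11. On the right, S_1'(4) = b, so b = -11.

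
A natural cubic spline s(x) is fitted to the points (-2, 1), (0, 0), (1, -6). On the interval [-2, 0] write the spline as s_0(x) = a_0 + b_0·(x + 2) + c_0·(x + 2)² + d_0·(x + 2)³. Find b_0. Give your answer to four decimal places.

Put M_i = s'' at the i-th knot. Here h = (2, 1) and Δ = (-1/2, -6), so the interior equations h_(i-1)·M_(i-1) + 2(h_(i-1)+h_i)·M_i + h_i·M_(i+1) = 6(Δ_i − Δ_(i-1)) read
  2·M_0 + 6·M_1 + 1·M_2 = 6(Δ_1 - Δ_0) = -33
Natural end conditions: M_0 = M_2 = 0.
Hence M_0 = 0, M_1 = -11/2, M_2 = 0.
On [-2, 0], with s_0(x) = a_0 + b_0·(x + 2) + c_0·(x + 2)² + d_0·(x + 2)³: c_0 = M_0/2 = 0, d_0 = (M_1 - M_0)/(6h_0) = -11/24, b_0 = Δ_0 - h_0(2M_0 + M_1)/6 = 4/3.

1.3333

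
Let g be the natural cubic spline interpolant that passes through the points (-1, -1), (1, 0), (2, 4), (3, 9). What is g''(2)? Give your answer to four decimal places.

0.6522

Put σ_i = g'' at the i-th knot. Here h = (2, 1, 1) and Δ = (1/2, 4, 5), so the interior equations h_(i-1)·σ_(i-1) + 2(h_(i-1)+h_i)·σ_i + h_i·σ_(i+1) = 6(Δ_i − Δ_(i-1)) read
  2·σ_0 + 6·σ_1 + 1·σ_2 = 6(Δ_1 - Δ_0) = 21
  1·σ_1 + 4·σ_2 + 1·σ_3 = 6(Δ_2 - Δ_1) = 6
Natural end conditions: σ_0 = σ_3 = 0.
Solving: σ_0 = 0, σ_1 = 78/23, σ_2 = 15/23, σ_3 = 0.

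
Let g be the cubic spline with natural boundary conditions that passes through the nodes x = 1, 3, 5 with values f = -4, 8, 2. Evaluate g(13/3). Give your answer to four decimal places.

Write M_i for g''(x_i). With h_i = 2, 2 and divided differences Δ_i = 6, -3, the continuity of g' gives the tridiagonal system
  2·M_0 + 8·M_1 + 2·M_2 = 6(Δ_1 - Δ_0) = -54
Natural end conditions: M_0 = M_2 = 0.
Forward elimination and back-substitution give M_0 = 0, M_1 = -27/4, M_2 = 0.
On [3, 5], g(x) = 8 + 3/2·(x - 3) - 27/8·(x - 3)² + 9/16·(x - 3)³.
With (x - 3) = 4/3: g(13/3) = 16/3.

5.3333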